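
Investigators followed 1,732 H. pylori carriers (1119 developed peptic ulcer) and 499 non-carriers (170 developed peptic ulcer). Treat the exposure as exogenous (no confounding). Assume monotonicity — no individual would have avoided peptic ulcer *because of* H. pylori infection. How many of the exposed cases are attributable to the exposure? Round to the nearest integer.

about 529 cases

p₁ = P(outcome | exposed) = 1119/1732 = 0.64607
p₀ = P(outcome | unexposed) = 170/499 = 0.34068
PN = (p₁ − p₀)/p₁ = (0.64607 − 0.34068) / 0.64607 ≈ 0.47269.
Attributable cases ≈ PN × (exposed cases) = 0.47269 × 1119 ≈ 528.94.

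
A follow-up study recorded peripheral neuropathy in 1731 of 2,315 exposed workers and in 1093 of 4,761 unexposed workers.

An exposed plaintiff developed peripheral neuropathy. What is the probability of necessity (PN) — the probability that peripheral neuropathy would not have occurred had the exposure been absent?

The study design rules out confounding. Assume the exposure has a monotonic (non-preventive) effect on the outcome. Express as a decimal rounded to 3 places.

PN ≈ 0.693

p₁ = P(outcome | exposed) = 1731/2315 = 0.74773
p₀ = P(outcome | unexposed) = 1093/4761 = 0.22957
Under exogeneity and monotonicity, PN = (p₁ − p₀) / p₁.
PN = (0.74773 − 0.22957) / 0.74773 = 0.51816 / 0.74773 ≈ 0.6930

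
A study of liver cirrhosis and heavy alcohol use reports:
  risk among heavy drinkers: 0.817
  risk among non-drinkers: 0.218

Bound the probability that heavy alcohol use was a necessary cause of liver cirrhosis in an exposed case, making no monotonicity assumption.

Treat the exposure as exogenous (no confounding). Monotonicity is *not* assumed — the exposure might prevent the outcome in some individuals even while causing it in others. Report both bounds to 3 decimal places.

Let p₁ = 0.817, p₀ = 0.218.
Under exogeneity alone the bounds on PN are max{0,(p₁−p₀)/p₁} ≤ PN ≤ min{1,(1−p₀)/p₁}.
  lower = (p₁ − p₀)/p₁ = 0.599 / 0.817 ≈ 0.7332
  upper = min{1, (1 − p₀)/p₁} = 0.782 / 0.817 ≈ 0.9572

0.733 ≤ PN ≤ 0.957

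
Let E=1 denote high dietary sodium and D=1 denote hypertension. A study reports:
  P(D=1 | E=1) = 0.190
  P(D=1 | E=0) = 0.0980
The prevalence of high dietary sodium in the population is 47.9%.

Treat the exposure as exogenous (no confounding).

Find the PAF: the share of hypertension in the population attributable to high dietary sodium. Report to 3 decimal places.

PAF ≈ 0.310

Let p₁ = 0.19, p₀ = 0.098.
Overall risk P(Y=1) = π·p₁ + (1−π)·p₀ = 0.479×0.19 + 0.521×0.098 = 0.14207.
Under exogeneity, PAF = [P(Y=1) − p₀] / P(Y=1).
PAF = (0.14207 − 0.098) / 0.14207 ≈ 0.3102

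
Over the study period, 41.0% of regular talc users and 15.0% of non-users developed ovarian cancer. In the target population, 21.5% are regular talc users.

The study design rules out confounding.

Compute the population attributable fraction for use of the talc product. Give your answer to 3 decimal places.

PAF ≈ 0.271

p₁ = 0.41, p₀ = 0.15.
Overall risk P(Y=1) = π·p₁ + (1−π)·p₀ = 0.215×0.41 + 0.785×0.15 = 0.2059.
Under exogeneity, PAF = [P(Y=1) − p₀] / P(Y=1).
PAF = (0.2059 − 0.15) / 0.2059 ≈ 0.2715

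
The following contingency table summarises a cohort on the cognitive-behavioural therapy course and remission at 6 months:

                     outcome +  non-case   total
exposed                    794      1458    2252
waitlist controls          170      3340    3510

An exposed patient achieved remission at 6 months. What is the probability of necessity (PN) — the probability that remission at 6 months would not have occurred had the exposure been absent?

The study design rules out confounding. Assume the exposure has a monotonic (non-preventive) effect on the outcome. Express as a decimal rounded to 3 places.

p₁ = P(outcome | exposed) = 794/2252 = 0.35258
p₀ = P(outcome | unexposed) = 170/3510 = 0.048433
Under exogeneity and monotonicity, PN = (p₁ − p₀)/p₁.
PN = (0.35258 − 0.048433) / 0.35258 ≈ 0.8626

PN ≈ 0.863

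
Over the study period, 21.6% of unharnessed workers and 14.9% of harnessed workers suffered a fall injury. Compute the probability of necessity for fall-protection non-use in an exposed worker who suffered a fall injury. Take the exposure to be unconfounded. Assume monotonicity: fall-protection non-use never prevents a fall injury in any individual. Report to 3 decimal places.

PN ≈ 0.310

p₁ = 0.216, p₀ = 0.149.
Under exogeneity and monotonicity, PN = (p₁ − p₀) / p₁.
PN = (0.216 − 0.149) / 0.216 = 0.067 / 0.216 ≈ 0.3102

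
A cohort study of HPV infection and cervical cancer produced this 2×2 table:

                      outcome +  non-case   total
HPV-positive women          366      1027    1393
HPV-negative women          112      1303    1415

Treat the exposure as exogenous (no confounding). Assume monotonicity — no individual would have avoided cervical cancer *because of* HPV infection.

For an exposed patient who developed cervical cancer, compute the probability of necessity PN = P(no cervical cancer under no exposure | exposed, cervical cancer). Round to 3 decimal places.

PN ≈ 0.699

p₁ = P(outcome | exposed) = 366/1393 = 0.26274
p₀ = P(outcome | unexposed) = 112/1415 = 0.079152
Under exogeneity and monotonicity, PN = (p₁ − p₀) / p₁.
PN = (0.26274 − 0.079152) / 0.26274 = 0.18359 / 0.26274 ≈ 0.6987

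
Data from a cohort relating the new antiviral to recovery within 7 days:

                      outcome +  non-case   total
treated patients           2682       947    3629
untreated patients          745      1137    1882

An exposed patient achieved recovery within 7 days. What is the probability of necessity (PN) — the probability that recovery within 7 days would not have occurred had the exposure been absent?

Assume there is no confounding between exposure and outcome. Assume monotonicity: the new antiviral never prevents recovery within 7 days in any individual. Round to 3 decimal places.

PN ≈ 0.464

p₁ = P(outcome | exposed) = 2682/3629 = 0.73905
p₀ = P(outcome | unexposed) = 745/1882 = 0.39586
Under exogeneity and monotonicity, PN = (p₁ − p₀) / p₁.
PN = (0.73905 − 0.39586) / 0.73905 = 0.34319 / 0.73905 ≈ 0.4644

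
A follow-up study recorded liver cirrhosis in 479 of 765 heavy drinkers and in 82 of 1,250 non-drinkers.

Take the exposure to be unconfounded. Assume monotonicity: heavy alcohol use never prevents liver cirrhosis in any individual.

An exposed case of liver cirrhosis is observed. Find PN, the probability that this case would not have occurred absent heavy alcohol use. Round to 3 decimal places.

p₁ = P(outcome | exposed) = 479/765 = 0.62614
p₀ = P(outcome | unexposed) = 82/1250 = 0.0656
Under exogeneity and monotonicity, PN = (p₁ − p₀) / p₁.
PN = (0.62614 − 0.0656) / 0.62614 = 0.56054 / 0.62614 ≈ 0.8952

PN ≈ 0.895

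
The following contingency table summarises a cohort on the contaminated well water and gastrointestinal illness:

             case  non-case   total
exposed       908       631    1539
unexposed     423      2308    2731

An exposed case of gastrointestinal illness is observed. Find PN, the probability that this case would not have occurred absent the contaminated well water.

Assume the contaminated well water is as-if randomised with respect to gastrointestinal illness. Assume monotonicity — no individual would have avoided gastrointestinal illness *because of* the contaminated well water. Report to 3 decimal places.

p₁ = P(outcome | exposed) = 908/1539 = 0.58999
p₀ = P(outcome | unexposed) = 423/2731 = 0.15489
Under exogeneity and monotonicity, PN = (p₁ − p₀)/p₁.
PN = (0.58999 − 0.15489) / 0.58999 ≈ 0.7375

PN ≈ 0.737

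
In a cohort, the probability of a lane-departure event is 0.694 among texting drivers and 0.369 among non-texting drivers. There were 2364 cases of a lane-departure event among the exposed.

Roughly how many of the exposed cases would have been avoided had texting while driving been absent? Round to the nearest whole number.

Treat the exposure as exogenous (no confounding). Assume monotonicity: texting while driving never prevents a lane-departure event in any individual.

Let p₁ = 0.694, p₀ = 0.369.
PN = (p₁ − p₀)/p₁ = (0.694 − 0.369) / 0.694 ≈ 0.46830.
Attributable cases ≈ PN × (exposed cases) = 0.46830 × 2364 ≈ 1107.06.

about 1107 cases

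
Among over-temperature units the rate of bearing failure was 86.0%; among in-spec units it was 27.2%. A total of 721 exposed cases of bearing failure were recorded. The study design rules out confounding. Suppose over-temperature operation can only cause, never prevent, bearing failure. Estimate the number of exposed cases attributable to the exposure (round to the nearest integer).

about 493 cases

p₁ = 0.86, p₀ = 0.272.
PN = (p₁ − p₀)/p₁ = (0.86 − 0.272) / 0.86 ≈ 0.68372.
Attributable cases ≈ PN × (exposed cases) = 0.68372 × 721 ≈ 492.96.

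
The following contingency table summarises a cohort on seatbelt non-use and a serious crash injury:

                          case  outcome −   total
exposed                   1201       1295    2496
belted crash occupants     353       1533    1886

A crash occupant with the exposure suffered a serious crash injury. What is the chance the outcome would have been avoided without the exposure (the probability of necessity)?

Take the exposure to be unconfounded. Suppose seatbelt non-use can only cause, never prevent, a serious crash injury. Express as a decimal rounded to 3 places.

PN ≈ 0.611

p₁ = P(outcome | exposed) = 1201/2496 = 0.48117
p₀ = P(outcome | unexposed) = 353/1886 = 0.18717
Under exogeneity and monotonicity, PN = (p₁ − p₀)/p₁.
PN = (0.48117 − 0.18717) / 0.48117 ≈ 0.6110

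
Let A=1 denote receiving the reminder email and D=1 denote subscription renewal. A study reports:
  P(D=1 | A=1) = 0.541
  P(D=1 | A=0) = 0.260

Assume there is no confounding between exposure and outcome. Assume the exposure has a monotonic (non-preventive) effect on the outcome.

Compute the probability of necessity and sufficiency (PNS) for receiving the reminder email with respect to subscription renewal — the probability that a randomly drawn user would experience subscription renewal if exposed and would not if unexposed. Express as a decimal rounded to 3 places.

Let p₁ = 0.541, p₀ = 0.26.
Under exogeneity and monotonicity, PNS = p₁ − p₀.
PNS = 0.541 − 0.26 = 0.281

PNS ≈ 0.281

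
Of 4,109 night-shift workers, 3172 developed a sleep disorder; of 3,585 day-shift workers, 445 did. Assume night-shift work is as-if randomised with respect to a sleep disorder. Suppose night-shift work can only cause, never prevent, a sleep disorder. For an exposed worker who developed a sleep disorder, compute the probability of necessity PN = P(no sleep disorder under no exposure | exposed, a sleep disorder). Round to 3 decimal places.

PN ≈ 0.839

p₁ = P(outcome | exposed) = 3172/4109 = 0.77196
p₀ = P(outcome | unexposed) = 445/3585 = 0.12413
Under exogeneity and monotonicity, PN = (p₁ − p₀) / p₁.
PN = (0.77196 − 0.12413) / 0.77196 = 0.64784 / 0.77196 ≈ 0.8392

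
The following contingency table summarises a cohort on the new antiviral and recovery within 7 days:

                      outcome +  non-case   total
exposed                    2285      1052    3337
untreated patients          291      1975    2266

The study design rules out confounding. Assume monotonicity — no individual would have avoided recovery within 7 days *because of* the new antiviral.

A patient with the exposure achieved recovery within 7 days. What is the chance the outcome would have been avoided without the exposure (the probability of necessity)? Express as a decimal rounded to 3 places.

PN ≈ 0.812

p₁ = P(outcome | exposed) = 2285/3337 = 0.68475
p₀ = P(outcome | unexposed) = 291/2266 = 0.12842
Under exogeneity and monotonicity, PN = (p₁ − p₀)/p₁.
PN = (0.68475 − 0.12842) / 0.68475 ≈ 0.8125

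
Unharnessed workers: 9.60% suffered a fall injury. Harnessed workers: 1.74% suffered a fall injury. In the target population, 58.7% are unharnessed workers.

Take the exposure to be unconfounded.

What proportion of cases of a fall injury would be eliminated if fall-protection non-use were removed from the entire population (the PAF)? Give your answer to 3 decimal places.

p₁ = 0.096, p₀ = 0.0174.
Overall risk P(Y=1) = π·p₁ + (1−π)·p₀ = 0.587×0.096 + 0.413×0.0174 = 0.063538.
Under exogeneity, PAF = [P(Y=1) − p₀] / P(Y=1).
PAF = (0.063538 − 0.0174) / 0.063538 ≈ 0.7261

PAF ≈ 0.726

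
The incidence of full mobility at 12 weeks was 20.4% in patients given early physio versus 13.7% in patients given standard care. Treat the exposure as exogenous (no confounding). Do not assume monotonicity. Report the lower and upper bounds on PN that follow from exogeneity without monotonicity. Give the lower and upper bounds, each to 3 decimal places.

p₁ = 0.204, p₀ = 0.137.
Under exogeneity alone the bounds on PN are max{0,(p₁−p₀)/p₁} ≤ PN ≤ min{1,(1−p₀)/p₁}.
  lower = (p₁ − p₀)/p₁ = 0.067 / 0.204 ≈ 0.3284
  upper = min{1, (1 − p₀)/p₁} = 0.863 / 0.204 ≈ 4.2304 → capped at 1

0.328 ≤ PN ≤ 1.000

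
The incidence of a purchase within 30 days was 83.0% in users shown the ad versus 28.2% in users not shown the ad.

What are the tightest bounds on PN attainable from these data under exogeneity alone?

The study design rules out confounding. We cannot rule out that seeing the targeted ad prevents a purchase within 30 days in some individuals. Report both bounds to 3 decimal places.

0.660 ≤ PN ≤ 0.865

p₁ = 0.83, p₀ = 0.282.
Under exogeneity alone the bounds on PN are max{0,(p₁−p₀)/p₁} ≤ PN ≤ min{1,(1−p₀)/p₁}.
  lower = (p₁ − p₀)/p₁ = 0.548 / 0.83 ≈ 0.6602
  upper = min{1, (1 − p₀)/p₁} = 0.718 / 0.83 ≈ 0.8651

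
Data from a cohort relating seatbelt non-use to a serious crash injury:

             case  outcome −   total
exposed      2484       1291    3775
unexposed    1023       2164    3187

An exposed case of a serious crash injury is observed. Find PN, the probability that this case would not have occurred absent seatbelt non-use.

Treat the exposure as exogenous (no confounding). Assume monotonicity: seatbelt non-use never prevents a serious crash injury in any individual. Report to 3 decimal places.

p₁ = P(outcome | exposed) = 2484/3775 = 0.65801
p₀ = P(outcome | unexposed) = 1023/3187 = 0.32099
Under exogeneity and monotonicity, PN = (p₁ − p₀) / p₁.
PN = (0.65801 − 0.32099) / 0.65801 = 0.33702 / 0.65801 ≈ 0.5122

PN ≈ 0.512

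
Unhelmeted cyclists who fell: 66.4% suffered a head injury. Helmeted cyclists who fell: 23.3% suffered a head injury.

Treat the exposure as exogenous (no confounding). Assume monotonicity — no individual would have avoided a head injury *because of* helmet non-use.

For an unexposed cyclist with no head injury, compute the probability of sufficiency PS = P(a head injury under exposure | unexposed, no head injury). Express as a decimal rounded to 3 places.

PS ≈ 0.562

p₁ = 0.664, p₀ = 0.233.
Under exogeneity and monotonicity, PS = (p₁ − p₀) / (1 − p₀).
PS = (0.664 − 0.233) / (1 − 0.233) = 0.431 / 0.767 ≈ 0.5619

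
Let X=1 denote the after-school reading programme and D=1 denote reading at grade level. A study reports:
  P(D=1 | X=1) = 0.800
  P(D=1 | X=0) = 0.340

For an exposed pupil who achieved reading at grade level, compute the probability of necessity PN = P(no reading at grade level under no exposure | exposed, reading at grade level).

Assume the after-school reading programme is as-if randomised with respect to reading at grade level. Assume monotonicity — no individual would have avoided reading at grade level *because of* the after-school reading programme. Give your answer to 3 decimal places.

Let p₁ = 0.8, p₀ = 0.34.
Under exogeneity and monotonicity, PN = (p₁ − p₀) / p₁.
PN = (0.8 − 0.34) / 0.8 = 0.46 / 0.8 ≈ 0.5750

PN ≈ 0.575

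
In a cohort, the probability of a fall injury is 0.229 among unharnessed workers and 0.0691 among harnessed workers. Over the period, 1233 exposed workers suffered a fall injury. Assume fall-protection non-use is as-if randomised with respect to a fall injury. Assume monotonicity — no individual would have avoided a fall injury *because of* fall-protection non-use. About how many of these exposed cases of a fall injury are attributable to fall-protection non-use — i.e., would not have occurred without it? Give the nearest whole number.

Let p₁ = 0.229, p₀ = 0.0691.
PN = (p₁ − p₀)/p₁ = (0.229 − 0.0691) / 0.229 ≈ 0.69825.
Attributable cases ≈ PN × (exposed cases) = 0.69825 × 1233 ≈ 860.95.

about 861 cases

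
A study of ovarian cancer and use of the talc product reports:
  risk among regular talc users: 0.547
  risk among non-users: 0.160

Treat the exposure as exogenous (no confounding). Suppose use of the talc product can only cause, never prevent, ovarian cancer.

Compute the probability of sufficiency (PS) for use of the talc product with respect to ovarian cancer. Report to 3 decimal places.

PS ≈ 0.461

Let p₁ = 0.547, p₀ = 0.16.
Under exogeneity and monotonicity, PS = (p₁ − p₀) / (1 − p₀).
PS = (0.547 − 0.16) / (1 − 0.16) = 0.387 / 0.84 ≈ 0.4607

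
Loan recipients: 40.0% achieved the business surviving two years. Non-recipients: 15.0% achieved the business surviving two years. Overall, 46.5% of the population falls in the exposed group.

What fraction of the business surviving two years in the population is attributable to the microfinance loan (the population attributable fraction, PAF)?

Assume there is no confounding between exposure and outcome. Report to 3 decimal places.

p₁ = 0.4, p₀ = 0.15.
Overall risk P(Y=1) = π·p₁ + (1−π)·p₀ = 0.465×0.4 + 0.535×0.15 = 0.26625.
Under exogeneity, PAF = [P(Y=1) − p₀] / P(Y=1).
PAF = (0.26625 − 0.15) / 0.26625 ≈ 0.4366

PAF ≈ 0.437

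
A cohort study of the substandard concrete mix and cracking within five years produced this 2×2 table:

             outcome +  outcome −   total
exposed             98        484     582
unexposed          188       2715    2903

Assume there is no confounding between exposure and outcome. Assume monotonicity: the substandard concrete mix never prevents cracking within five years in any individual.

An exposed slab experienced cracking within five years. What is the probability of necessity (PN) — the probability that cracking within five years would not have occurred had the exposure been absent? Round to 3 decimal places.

PN ≈ 0.615

p₁ = P(outcome | exposed) = 98/582 = 0.16838
p₀ = P(outcome | unexposed) = 188/2903 = 0.064761
Under exogeneity and monotonicity, PN = (p₁ − p₀)/p₁.
PN = (0.16838 − 0.064761) / 0.16838 ≈ 0.6154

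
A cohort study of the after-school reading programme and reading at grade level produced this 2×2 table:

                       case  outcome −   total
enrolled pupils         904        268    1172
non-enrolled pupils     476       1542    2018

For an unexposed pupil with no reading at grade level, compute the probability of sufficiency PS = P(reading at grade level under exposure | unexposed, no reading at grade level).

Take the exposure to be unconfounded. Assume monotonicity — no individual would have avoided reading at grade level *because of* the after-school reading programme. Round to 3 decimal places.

p₁ = P(outcome | exposed) = 904/1172 = 0.77133
p₀ = P(outcome | unexposed) = 476/2018 = 0.23588
Under exogeneity and monotonicity, PS = (p₁ − p₀) / (1 − p₀).
PS = (0.77133 − 0.23588) / (1 − 0.23588) = 0.53545 / 0.76412 ≈ 0.7007

PS ≈ 0.701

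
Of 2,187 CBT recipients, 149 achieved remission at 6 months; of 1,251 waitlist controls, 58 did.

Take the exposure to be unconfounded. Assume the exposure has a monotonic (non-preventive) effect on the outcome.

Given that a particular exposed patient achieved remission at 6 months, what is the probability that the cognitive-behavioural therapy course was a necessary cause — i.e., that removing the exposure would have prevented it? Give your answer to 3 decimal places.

p₁ = P(outcome | exposed) = 149/2187 = 0.06813
p₀ = P(outcome | unexposed) = 58/1251 = 0.046363
Under exogeneity and monotonicity, PN = (p₁ − p₀) / p₁.
PN = (0.06813 − 0.046363) / 0.06813 = 0.021767 / 0.06813 ≈ 0.3195

PN ≈ 0.319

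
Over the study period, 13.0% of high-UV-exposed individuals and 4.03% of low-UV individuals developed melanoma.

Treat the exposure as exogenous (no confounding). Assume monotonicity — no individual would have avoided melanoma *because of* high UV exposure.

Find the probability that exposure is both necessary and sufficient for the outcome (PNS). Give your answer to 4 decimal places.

PNS ≈ 0.0897

p₁ = 0.13, p₀ = 0.0403.
Under exogeneity and monotonicity, PNS = p₁ − p₀.
PNS = 0.13 − 0.0403 = 0.0897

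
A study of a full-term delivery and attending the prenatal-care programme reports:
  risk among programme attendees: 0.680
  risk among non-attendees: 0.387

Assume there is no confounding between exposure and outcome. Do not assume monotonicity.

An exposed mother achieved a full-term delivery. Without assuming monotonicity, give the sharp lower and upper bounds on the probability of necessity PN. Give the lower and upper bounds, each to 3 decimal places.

0.431 ≤ PN ≤ 0.901

Let p₁ = 0.68, p₀ = 0.387.
Under exogeneity alone the bounds on PN are max{0,(p₁−p₀)/p₁} ≤ PN ≤ min{1,(1−p₀)/p₁}.
  lower = (p₁ − p₀)/p₁ = 0.293 / 0.68 ≈ 0.4309
  upper = min{1, (1 − p₀)/p₁} = 0.613 / 0.68 ≈ 0.9015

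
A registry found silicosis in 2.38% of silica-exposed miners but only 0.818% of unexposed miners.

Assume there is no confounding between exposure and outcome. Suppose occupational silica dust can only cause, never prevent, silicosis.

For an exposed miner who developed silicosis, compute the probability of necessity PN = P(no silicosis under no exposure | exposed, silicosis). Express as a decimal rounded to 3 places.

PN ≈ 0.656

p₁ = 0.0238, p₀ = 0.00818.
Under exogeneity and monotonicity, PN = (p₁ − p₀) / p₁.
PN = (0.0238 − 0.00818) / 0.0238 = 0.01562 / 0.0238 ≈ 0.6563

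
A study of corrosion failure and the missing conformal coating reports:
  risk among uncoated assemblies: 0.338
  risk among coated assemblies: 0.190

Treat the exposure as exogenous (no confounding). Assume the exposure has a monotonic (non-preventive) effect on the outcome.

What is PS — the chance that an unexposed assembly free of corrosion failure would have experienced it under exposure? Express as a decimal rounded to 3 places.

Let p₁ = 0.338, p₀ = 0.19.
Under exogeneity and monotonicity, PS = (p₁ − p₀) / (1 − p₀).
PS = (0.338 − 0.19) / (1 − 0.19) = 0.148 / 0.81 ≈ 0.1827

PS ≈ 0.183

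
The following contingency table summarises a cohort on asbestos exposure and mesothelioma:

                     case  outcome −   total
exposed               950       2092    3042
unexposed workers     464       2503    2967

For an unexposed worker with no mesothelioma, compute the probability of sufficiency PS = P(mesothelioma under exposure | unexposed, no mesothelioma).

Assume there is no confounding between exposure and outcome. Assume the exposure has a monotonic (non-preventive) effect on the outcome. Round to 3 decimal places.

p₁ = P(outcome | exposed) = 950/3042 = 0.31229
p₀ = P(outcome | unexposed) = 464/2967 = 0.15639
Under exogeneity and monotonicity, PS = (p₁ − p₀)/(1 − p₀).
PS = (0.31229 − 0.15639) / 0.84361 ≈ 0.1848

PS ≈ 0.185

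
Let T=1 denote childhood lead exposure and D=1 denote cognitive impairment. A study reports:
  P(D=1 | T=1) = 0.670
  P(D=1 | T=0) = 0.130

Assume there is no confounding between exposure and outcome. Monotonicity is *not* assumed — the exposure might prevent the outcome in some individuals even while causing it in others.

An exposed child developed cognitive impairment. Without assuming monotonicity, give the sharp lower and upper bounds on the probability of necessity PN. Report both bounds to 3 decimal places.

0.806 ≤ PN ≤ 1.000

Let p₁ = 0.67, p₀ = 0.13.
Under exogeneity alone the bounds on PN are max{0,(p₁−p₀)/p₁} ≤ PN ≤ min{1,(1−p₀)/p₁}.
  lower = (p₁ − p₀)/p₁ = 0.54 / 0.67 ≈ 0.8060
  upper = min{1, (1 − p₀)/p₁} = 0.87 / 0.67 ≈ 1.2985 → capped at 1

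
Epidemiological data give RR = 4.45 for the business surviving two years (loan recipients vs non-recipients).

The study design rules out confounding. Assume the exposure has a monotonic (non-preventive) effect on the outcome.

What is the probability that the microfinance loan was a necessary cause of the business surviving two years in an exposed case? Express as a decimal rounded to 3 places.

Under exogeneity and monotonicity, PN = (RR − 1) / RR = 1 − 1/RR.
PN = (4.45 − 1) / 4.45 = 3.45 / 4.45 ≈ 0.7753

PN ≈ 0.775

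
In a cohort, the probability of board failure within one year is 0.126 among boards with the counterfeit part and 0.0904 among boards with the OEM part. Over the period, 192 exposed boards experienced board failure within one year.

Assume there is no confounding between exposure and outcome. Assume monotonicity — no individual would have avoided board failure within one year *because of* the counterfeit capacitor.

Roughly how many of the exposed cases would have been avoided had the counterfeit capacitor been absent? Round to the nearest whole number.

about 54 cases

Let p₁ = 0.126, p₀ = 0.0904.
PN = (p₁ − p₀)/p₁ = (0.126 − 0.0904) / 0.126 ≈ 0.28254.
Attributable cases ≈ PN × (exposed cases) = 0.28254 × 192 ≈ 54.25.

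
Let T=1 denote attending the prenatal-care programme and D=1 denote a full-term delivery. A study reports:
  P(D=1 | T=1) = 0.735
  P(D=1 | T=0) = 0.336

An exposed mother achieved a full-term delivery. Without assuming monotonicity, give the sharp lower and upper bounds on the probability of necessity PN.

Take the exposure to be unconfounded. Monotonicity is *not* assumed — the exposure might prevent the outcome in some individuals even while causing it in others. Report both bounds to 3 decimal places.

Let p₁ = 0.735, p₀ = 0.336.
Under exogeneity alone the bounds on PN are max{0,(p₁−p₀)/p₁} ≤ PN ≤ min{1,(1−p₀)/p₁}.
  lower = (p₁ − p₀)/p₁ = 0.399 / 0.735 ≈ 0.5429
  upper = min{1, (1 − p₀)/p₁} = 0.664 / 0.735 ≈ 0.9034

0.543 ≤ PN ≤ 0.903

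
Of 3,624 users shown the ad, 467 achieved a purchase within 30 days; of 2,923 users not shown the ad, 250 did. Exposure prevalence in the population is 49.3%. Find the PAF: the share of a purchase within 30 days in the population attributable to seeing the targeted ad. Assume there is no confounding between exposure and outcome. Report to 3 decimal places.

PAF ≈ 0.200

p₁ = P(outcome | exposed) = 467/3624 = 0.12886
p₀ = P(outcome | unexposed) = 250/2923 = 0.085529
Overall risk P(Y=1) = π·p₁ + (1−π)·p₀ = 0.493×0.12886 + 0.507×0.085529 = 0.10689.
Under exogeneity, PAF = [P(Y=1) − p₀] / P(Y=1).
PAF = (0.10689 − 0.085529) / 0.10689 ≈ 0.1999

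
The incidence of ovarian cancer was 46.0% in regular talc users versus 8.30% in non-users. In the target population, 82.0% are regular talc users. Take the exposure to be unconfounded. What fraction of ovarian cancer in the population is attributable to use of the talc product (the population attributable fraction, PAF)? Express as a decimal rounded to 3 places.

PAF ≈ 0.788

p₁ = 0.46, p₀ = 0.083.
Overall risk P(Y=1) = π·p₁ + (1−π)·p₀ = 0.82×0.46 + 0.18×0.083 = 0.39214.
Under exogeneity, PAF = [P(Y=1) − p₀] / P(Y=1).
PAF = (0.39214 − 0.083) / 0.39214 ≈ 0.7883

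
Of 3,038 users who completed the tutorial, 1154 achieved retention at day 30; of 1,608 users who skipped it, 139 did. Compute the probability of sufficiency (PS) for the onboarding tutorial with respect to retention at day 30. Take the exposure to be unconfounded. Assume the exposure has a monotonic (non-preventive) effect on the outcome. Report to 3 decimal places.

PS ≈ 0.321

p₁ = P(outcome | exposed) = 1154/3038 = 0.37986
p₀ = P(outcome | unexposed) = 139/1608 = 0.086443
Under exogeneity and monotonicity, PS = (p₁ − p₀) / (1 − p₀).
PS = (0.37986 − 0.086443) / (1 − 0.086443) = 0.29341 / 0.91356 ≈ 0.3212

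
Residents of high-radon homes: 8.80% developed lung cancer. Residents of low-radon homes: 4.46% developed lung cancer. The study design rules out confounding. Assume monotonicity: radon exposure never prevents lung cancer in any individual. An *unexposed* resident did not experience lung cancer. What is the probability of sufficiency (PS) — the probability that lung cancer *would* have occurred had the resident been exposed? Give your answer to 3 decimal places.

PS ≈ 0.045

p₁ = 0.088, p₀ = 0.0446.
Under exogeneity and monotonicity, PS = (p₁ − p₀) / (1 − p₀).
PS = (0.088 − 0.0446) / (1 − 0.0446) = 0.0434 / 0.9554 ≈ 0.0454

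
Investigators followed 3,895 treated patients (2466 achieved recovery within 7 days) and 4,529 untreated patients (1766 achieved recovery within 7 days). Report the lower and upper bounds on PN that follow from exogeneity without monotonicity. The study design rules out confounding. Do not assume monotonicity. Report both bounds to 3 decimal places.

0.384 ≤ PN ≤ 0.964

p₁ = P(outcome | exposed) = 2466/3895 = 0.63312
p₀ = P(outcome | unexposed) = 1766/4529 = 0.38993
Under exogeneity alone the bounds on PN are max{0,(p₁−p₀)/p₁} ≤ PN ≤ min{1,(1−p₀)/p₁}.
  lower = (p₁ − p₀)/p₁ = 0.24319 / 0.63312 ≈ 0.3841
  upper = min{1, (1 − p₀)/p₁} = 0.61007 / 0.63312 ≈ 0.9636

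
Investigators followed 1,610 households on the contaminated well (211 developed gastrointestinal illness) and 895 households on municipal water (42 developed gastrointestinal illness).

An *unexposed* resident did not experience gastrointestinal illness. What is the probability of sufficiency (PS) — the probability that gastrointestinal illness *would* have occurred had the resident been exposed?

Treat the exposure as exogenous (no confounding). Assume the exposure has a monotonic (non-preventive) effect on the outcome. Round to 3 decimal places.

PS ≈ 0.088

p₁ = P(outcome | exposed) = 211/1610 = 0.13106
p₀ = P(outcome | unexposed) = 42/895 = 0.046927
Under exogeneity and monotonicity, PS = (p₁ − p₀) / (1 − p₀).
PS = (0.13106 − 0.046927) / (1 − 0.046927) = 0.084129 / 0.95307 ≈ 0.0883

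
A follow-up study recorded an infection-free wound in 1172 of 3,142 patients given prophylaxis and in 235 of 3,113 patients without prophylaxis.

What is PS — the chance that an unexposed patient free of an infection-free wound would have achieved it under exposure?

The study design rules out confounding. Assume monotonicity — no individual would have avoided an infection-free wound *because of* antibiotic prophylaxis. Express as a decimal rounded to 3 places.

p₁ = P(outcome | exposed) = 1172/3142 = 0.37301
p₀ = P(outcome | unexposed) = 235/3113 = 0.07549
Under exogeneity and monotonicity, PS = (p₁ − p₀) / (1 − p₀).
PS = (0.37301 − 0.07549) / (1 − 0.07549) = 0.29752 / 0.92451 ≈ 0.3218

PS ≈ 0.322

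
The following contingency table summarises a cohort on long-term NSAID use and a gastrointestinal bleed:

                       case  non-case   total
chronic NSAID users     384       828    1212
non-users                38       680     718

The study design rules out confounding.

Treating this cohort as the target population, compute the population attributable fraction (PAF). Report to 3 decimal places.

p₁ = P(outcome | exposed) = 384/1212 = 0.31683
p₀ = P(outcome | unexposed) = 38/718 = 0.052925
Exposure prevalence π = 1212/1930 = 0.62798; overall risk P(Y=1) = 0.21865.
Under exogeneity, PAF = [P(Y=1) − p₀]/P(Y=1).
PAF = (0.21865 − 0.052925) / 0.21865 ≈ 0.7580

PAF ≈ 0.758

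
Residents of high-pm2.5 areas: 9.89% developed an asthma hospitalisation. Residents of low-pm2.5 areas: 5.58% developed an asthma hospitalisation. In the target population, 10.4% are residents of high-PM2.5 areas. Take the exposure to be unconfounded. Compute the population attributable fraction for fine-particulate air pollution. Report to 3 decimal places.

p₁ = 0.0989, p₀ = 0.0558.
Overall risk P(Y=1) = π·p₁ + (1−π)·p₀ = 0.104×0.0989 + 0.896×0.0558 = 0.060282.
Under exogeneity, PAF = [P(Y=1) − p₀] / P(Y=1).
PAF = (0.060282 − 0.0558) / 0.060282 ≈ 0.0744

PAF ≈ 0.074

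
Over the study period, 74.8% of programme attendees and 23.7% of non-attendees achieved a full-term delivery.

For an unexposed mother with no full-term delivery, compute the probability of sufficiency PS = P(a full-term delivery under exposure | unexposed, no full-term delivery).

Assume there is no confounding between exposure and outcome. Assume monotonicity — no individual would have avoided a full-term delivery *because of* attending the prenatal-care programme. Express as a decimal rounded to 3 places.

PS ≈ 0.670

p₁ = 0.748, p₀ = 0.237.
Under exogeneity and monotonicity, PS = (p₁ − p₀) / (1 − p₀).
PS = (0.748 − 0.237) / (1 − 0.237) = 0.511 / 0.763 ≈ 0.6697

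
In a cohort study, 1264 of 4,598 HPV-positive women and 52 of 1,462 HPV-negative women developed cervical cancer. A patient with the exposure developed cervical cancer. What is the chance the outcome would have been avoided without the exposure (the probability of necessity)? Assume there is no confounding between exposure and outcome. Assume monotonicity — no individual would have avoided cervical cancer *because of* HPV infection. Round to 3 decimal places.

PN ≈ 0.871

p₁ = P(outcome | exposed) = 1264/4598 = 0.2749
p₀ = P(outcome | unexposed) = 52/1462 = 0.035568
Under exogeneity and monotonicity, PN = (p₁ − p₀) / p₁.
PN = (0.2749 − 0.035568) / 0.2749 = 0.23933 / 0.2749 ≈ 0.8706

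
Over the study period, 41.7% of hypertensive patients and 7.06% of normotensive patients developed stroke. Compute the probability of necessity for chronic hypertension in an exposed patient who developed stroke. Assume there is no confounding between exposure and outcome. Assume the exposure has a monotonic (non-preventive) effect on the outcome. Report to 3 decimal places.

p₁ = 0.417, p₀ = 0.0706.
Under exogeneity and monotonicity, PN = (p₁ − p₀) / p₁.
PN = (0.417 − 0.0706) / 0.417 = 0.3464 / 0.417 ≈ 0.8307

PN ≈ 0.831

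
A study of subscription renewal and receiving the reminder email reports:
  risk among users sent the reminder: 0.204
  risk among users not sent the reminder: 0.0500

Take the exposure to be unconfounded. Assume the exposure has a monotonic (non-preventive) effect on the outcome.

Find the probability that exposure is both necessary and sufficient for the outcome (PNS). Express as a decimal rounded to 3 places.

Let p₁ = 0.204, p₀ = 0.05.
Under exogeneity and monotonicity, PNS = p₁ − p₀.
PNS = 0.204 − 0.05 = 0.154

PNS ≈ 0.154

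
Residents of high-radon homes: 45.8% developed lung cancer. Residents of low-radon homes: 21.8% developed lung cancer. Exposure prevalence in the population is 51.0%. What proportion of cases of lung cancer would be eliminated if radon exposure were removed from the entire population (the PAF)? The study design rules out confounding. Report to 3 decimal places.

p₁ = 0.458, p₀ = 0.218.
Overall risk P(Y=1) = π·p₁ + (1−π)·p₀ = 0.51×0.458 + 0.49×0.218 = 0.3404.
Under exogeneity, PAF = [P(Y=1) − p₀] / P(Y=1).
PAF = (0.3404 − 0.218) / 0.3404 ≈ 0.3596

PAF ≈ 0.360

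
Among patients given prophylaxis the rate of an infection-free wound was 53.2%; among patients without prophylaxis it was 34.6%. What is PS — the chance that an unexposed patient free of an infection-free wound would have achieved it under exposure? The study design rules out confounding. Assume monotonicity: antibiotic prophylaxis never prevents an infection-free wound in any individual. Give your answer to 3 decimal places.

PS ≈ 0.284

p₁ = 0.532, p₀ = 0.346.
Under exogeneity and monotonicity, PS = (p₁ − p₀) / (1 − p₀).
PS = (0.532 − 0.346) / (1 − 0.346) = 0.186 / 0.654 ≈ 0.2844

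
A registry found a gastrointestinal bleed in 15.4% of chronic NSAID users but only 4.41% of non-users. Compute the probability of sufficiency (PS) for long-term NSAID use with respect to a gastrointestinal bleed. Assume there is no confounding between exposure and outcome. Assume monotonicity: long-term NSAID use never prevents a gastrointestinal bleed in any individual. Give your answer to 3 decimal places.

PS ≈ 0.115

p₁ = 0.154, p₀ = 0.0441.
Under exogeneity and monotonicity, PS = (p₁ − p₀) / (1 − p₀).
PS = (0.154 − 0.0441) / (1 − 0.0441) = 0.1099 / 0.9559 ≈ 0.1150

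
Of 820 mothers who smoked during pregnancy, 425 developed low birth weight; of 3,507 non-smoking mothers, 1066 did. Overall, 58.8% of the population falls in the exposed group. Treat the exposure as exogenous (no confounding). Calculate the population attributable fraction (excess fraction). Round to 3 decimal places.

p₁ = P(outcome | exposed) = 425/820 = 0.51829
p₀ = P(outcome | unexposed) = 1066/3507 = 0.30396
Overall risk P(Y=1) = π·p₁ + (1−π)·p₀ = 0.588×0.51829 + 0.412×0.30396 = 0.42999.
Under exogeneity, PAF = [P(Y=1) − p₀] / P(Y=1).
PAF = (0.42999 − 0.30396) / 0.42999 ≈ 0.2931

PAF ≈ 0.293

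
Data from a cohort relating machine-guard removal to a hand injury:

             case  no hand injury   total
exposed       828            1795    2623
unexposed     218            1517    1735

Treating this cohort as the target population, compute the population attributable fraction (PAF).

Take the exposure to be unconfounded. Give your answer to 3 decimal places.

p₁ = P(outcome | exposed) = 828/2623 = 0.31567
p₀ = P(outcome | unexposed) = 218/1735 = 0.12565
Exposure prevalence π = 2623/4358 = 0.60188; overall risk P(Y=1) = 0.24002.
Under exogeneity, PAF = [P(Y=1) − p₀]/P(Y=1).
PAF = (0.24002 − 0.12565) / 0.24002 ≈ 0.4765

PAF ≈ 0.477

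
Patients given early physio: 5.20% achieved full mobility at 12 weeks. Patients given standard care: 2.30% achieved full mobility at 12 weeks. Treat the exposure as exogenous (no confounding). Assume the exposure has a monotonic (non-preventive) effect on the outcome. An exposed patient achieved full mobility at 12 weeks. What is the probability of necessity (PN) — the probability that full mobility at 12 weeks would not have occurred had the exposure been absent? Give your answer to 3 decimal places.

p₁ = 0.052, p₀ = 0.023.
Under exogeneity and monotonicity, PN = (p₁ − p₀) / p₁.
PN = (0.052 − 0.023) / 0.052 = 0.029 / 0.052 ≈ 0.5577

PN ≈ 0.558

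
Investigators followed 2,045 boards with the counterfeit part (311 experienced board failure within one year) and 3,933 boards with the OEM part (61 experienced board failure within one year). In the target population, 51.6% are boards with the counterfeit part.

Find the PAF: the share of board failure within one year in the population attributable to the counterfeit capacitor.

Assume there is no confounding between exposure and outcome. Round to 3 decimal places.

p₁ = P(outcome | exposed) = 311/2045 = 0.15208
p₀ = P(outcome | unexposed) = 61/3933 = 0.01551
Overall risk P(Y=1) = π·p₁ + (1−π)·p₀ = 0.516×0.15208 + 0.484×0.01551 = 0.085979.
Under exogeneity, PAF = [P(Y=1) − p₀] / P(Y=1).
PAF = (0.085979 − 0.01551) / 0.085979 ≈ 0.8196

PAF ≈ 0.820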